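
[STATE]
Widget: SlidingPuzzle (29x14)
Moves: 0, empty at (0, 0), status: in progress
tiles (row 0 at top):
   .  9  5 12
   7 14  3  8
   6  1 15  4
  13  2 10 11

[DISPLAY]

┌────┬────┬────┬────┐        
│    │  9 │  5 │ 12 │        
├────┼────┼────┼────┤        
│  7 │ 14 │  3 │  8 │        
├────┼────┼────┼────┤        
│  6 │  1 │ 15 │  4 │        
├────┼────┼────┼────┤        
│ 13 │  2 │ 10 │ 11 │        
└────┴────┴────┴────┘        
Moves: 0                     
                             
                             
                             
                             


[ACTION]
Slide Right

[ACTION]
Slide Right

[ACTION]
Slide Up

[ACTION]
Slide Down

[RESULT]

┌────┬────┬────┬────┐        
│    │  9 │  5 │ 12 │        
├────┼────┼────┼────┤        
│  7 │ 14 │  3 │  8 │        
├────┼────┼────┼────┤        
│  6 │  1 │ 15 │  4 │        
├────┼────┼────┼────┤        
│ 13 │  2 │ 10 │ 11 │        
└────┴────┴────┴────┘        
Moves: 2                     
                             
                             
                             
                             


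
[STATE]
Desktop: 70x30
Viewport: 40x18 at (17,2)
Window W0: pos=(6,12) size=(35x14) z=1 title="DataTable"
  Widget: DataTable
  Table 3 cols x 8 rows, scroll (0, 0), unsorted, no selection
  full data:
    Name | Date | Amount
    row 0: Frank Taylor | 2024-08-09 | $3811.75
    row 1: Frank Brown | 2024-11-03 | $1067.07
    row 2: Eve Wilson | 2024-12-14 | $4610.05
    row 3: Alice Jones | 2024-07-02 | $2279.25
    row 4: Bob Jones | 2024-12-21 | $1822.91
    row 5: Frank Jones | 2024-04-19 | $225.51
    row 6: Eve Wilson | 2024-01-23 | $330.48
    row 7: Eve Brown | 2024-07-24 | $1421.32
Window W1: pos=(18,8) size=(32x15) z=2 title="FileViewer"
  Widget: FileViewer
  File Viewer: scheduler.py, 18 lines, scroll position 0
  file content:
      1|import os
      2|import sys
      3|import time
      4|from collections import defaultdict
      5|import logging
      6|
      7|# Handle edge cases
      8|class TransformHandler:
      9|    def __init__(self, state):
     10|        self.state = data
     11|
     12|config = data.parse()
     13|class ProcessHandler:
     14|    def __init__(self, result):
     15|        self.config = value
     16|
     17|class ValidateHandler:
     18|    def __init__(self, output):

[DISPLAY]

                                        
                                        
                                        
                                        
                                        
                                        
 ┏━━━━━━━━━━━━━━━━━━━━━━━━━━━━━━┓       
 ┃ FileViewer                   ┃       
 ┠──────────────────────────────┨       
 ┃import os                    ▲┃       
━┃import sys                   █┃       
 ┃import time                  ░┃       
─┃from collections import defau░┃       
 ┃import logging               ░┃       
─┃                             ░┃       
o┃# Handle edge cases          ░┃       
n┃class TransformHandler:      ░┃       
 ┃    def __init__(self, state)░┃       


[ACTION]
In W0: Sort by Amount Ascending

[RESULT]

                                        
                                        
                                        
                                        
                                        
                                        
 ┏━━━━━━━━━━━━━━━━━━━━━━━━━━━━━━┓       
 ┃ FileViewer                   ┃       
 ┠──────────────────────────────┨       
 ┃import os                    ▲┃       
━┃import sys                   █┃       
 ┃import time                  ░┃       
─┃from collections import defau░┃       
 ┃import logging               ░┃       
─┃                             ░┃       
s┃# Handle edge cases          ░┃       
 ┃class TransformHandler:      ░┃       
n┃    def __init__(self, state)░┃       


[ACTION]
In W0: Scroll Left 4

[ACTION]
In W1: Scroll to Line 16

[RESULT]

                                        
                                        
                                        
                                        
                                        
                                        
 ┏━━━━━━━━━━━━━━━━━━━━━━━━━━━━━━┓       
 ┃ FileViewer                   ┃       
 ┠──────────────────────────────┨       
 ┃class TransformHandler:      ▲┃       
━┃    def __init__(self, state)░┃       
 ┃        self.state = data    ░┃       
─┃                             ░┃       
 ┃config = data.parse()        ░┃       
─┃class ProcessHandler:        ░┃       
s┃    def __init__(self, result░┃       
 ┃        self.config = value  ░┃       
n┃                             ░┃       


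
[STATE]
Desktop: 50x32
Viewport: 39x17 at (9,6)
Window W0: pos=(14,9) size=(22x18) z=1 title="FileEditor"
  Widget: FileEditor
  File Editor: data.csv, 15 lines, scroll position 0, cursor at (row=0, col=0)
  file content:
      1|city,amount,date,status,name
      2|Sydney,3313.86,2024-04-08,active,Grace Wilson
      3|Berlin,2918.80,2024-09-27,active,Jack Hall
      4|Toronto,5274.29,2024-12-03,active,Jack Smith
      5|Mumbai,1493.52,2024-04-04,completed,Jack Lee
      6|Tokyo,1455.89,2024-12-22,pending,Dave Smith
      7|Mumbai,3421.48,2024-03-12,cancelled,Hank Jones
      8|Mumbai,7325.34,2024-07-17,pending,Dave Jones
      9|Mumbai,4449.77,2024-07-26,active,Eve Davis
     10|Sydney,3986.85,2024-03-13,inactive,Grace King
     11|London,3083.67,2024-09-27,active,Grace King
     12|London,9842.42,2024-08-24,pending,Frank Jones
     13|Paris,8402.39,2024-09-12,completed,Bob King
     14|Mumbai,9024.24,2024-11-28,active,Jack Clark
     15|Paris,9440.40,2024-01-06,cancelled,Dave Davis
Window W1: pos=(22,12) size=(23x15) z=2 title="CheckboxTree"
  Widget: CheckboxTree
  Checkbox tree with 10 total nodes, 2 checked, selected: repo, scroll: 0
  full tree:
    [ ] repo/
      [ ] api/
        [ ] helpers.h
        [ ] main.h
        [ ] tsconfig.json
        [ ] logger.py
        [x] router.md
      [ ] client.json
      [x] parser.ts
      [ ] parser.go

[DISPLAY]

                                       
                                       
                                       
     ┏━━━━━━━━━━━━━━━━━━━━┓            
     ┃ FileEditor         ┃            
     ┠────────────────────┨            
     ┃█ity,am┏━━━━━━━━━━━━━━━━━━━━━┓   
     ┃Sydney,┃ CheckboxTree        ┃   
     ┃Berlin,┠─────────────────────┨   
     ┃Toronto┃>[-] repo/           ┃   
     ┃Mumbai,┃   [-] api/          ┃   
     ┃Tokyo,1┃     [ ] helpers.h   ┃   
     ┃Mumbai,┃     [ ] main.h      ┃   
     ┃Mumbai,┃     [ ] tsconfig.jso┃   
     ┃Mumbai,┃     [ ] logger.py   ┃   
     ┃Sydney,┃     [x] router.md   ┃   
     ┃London,┃   [ ] client.json   ┃   


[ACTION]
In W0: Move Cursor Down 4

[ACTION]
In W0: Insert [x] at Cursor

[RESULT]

                                       
                                       
                                       
     ┏━━━━━━━━━━━━━━━━━━━━┓            
     ┃ FileEditor         ┃            
     ┠────────────────────┨            
     ┃city,am┏━━━━━━━━━━━━━━━━━━━━━┓   
     ┃Sydney,┃ CheckboxTree        ┃   
     ┃Berlin,┠─────────────────────┨   
     ┃Toronto┃>[-] repo/           ┃   
     ┃x█umbai┃   [-] api/          ┃   
     ┃Tokyo,1┃     [ ] helpers.h   ┃   
     ┃Mumbai,┃     [ ] main.h      ┃   
     ┃Mumbai,┃     [ ] tsconfig.jso┃   
     ┃Mumbai,┃     [ ] logger.py   ┃   
     ┃Sydney,┃     [x] router.md   ┃   
     ┃London,┃   [ ] client.json   ┃   


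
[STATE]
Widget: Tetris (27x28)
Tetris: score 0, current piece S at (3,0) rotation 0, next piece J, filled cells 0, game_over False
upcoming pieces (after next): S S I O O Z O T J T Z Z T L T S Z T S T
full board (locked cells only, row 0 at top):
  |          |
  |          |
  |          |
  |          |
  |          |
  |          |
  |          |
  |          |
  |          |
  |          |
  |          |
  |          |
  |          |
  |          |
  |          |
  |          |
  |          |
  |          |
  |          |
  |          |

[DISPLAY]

    ░░    │Next:           
   ░░     │█               
          │███             
          │                
          │                
          │                
          │Score:          
          │0               
          │                
          │                
          │                
          │                
          │                
          │                
          │                
          │                
          │                
          │                
          │                
          │                
          │                
          │                
          │                
          │                
          │                
          │                
          │                
          │                


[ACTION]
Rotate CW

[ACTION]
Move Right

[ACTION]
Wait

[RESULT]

          │Next:           
    ░     │█               
    ░░    │███             
     ░    │                
          │                
          │                
          │Score:          
          │0               
          │                
          │                
          │                
          │                
          │                
          │                
          │                
          │                
          │                
          │                
          │                
          │                
          │                
          │                
          │                
          │                
          │                
          │                
          │                
          │                


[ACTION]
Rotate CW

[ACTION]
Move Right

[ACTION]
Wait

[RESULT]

          │Next:           
          │█               
      ░░  │███             
     ░░   │                
          │                
          │                
          │Score:          
          │0               
          │                
          │                
          │                
          │                
          │                
          │                
          │                
          │                
          │                
          │                
          │                
          │                
          │                
          │                
          │                
          │                
          │                
          │                
          │                
          │                


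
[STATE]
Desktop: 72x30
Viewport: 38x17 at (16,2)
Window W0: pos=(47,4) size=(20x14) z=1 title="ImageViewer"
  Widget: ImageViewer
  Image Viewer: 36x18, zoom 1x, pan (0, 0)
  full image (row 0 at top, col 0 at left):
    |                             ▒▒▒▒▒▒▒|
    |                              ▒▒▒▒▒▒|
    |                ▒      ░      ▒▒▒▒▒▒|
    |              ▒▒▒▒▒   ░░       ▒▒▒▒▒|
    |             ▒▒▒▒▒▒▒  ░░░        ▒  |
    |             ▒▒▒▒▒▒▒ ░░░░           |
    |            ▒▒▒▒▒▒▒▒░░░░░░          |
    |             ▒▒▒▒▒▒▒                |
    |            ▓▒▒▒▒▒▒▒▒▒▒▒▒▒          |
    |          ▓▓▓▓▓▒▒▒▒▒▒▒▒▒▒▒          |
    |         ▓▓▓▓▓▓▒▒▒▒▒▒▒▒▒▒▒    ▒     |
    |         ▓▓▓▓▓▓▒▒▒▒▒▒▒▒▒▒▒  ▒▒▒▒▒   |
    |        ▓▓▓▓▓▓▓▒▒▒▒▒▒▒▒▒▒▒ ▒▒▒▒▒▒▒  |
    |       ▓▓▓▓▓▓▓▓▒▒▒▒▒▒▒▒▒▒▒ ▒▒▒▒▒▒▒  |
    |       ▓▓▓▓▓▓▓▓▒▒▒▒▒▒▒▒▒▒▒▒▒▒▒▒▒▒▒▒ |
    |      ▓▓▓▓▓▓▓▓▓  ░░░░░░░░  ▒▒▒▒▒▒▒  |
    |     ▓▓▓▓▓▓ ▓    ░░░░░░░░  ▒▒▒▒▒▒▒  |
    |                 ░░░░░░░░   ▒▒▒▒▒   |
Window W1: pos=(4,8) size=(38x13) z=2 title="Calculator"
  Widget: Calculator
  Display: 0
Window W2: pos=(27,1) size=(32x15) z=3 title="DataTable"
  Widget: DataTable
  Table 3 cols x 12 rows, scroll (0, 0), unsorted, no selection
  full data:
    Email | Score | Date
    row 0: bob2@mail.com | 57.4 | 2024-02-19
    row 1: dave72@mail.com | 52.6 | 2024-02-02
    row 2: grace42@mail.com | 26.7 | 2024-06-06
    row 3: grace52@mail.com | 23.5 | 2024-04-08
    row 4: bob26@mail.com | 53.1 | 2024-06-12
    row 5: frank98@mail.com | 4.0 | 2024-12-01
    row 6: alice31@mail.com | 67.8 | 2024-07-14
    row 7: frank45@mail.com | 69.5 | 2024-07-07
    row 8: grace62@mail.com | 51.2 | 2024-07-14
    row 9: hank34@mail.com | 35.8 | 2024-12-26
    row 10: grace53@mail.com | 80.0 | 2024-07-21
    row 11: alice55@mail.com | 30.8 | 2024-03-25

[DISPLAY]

           ┃ DataTable                
           ┠──────────────────────────
           ┃Email           │Score│Dat
           ┃────────────────┼─────┼───
           ┃bob2@mail.com   │57.4 │202
           ┃dave72@mail.com │52.6 │202
━━━━━━━━━━━┃grace42@mail.com│26.7 │202
           ┃grace52@mail.com│23.5 │202
───────────┃bob26@mail.com  │53.1 │202
           ┃frank98@mail.com│4.0  │202
─┬───┐     ┃alice31@mail.com│67.8 │202
 │ ÷ │     ┃frank45@mail.com│69.5 │202
─┼───┤     ┃grace62@mail.com│51.2 │202
 │ × │     ┗━━━━━━━━━━━━━━━━━━━━━━━━━━
─┼───┤                   ┃     ┃      
 │ - │                   ┃     ┗━━━━━━
─┼───┤                   ┃            


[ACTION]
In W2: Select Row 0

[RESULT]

           ┃ DataTable                
           ┠──────────────────────────
           ┃Email           │Score│Dat
           ┃────────────────┼─────┼───
           ┃>ob2@mail.com   │57.4 │202
           ┃dave72@mail.com │52.6 │202
━━━━━━━━━━━┃grace42@mail.com│26.7 │202
           ┃grace52@mail.com│23.5 │202
───────────┃bob26@mail.com  │53.1 │202
           ┃frank98@mail.com│4.0  │202
─┬───┐     ┃alice31@mail.com│67.8 │202
 │ ÷ │     ┃frank45@mail.com│69.5 │202
─┼───┤     ┃grace62@mail.com│51.2 │202
 │ × │     ┗━━━━━━━━━━━━━━━━━━━━━━━━━━
─┼───┤                   ┃     ┃      
 │ - │                   ┃     ┗━━━━━━
─┼───┤                   ┃            


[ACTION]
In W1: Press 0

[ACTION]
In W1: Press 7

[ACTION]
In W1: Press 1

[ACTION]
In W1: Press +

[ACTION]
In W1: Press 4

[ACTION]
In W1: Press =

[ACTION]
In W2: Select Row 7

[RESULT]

           ┃ DataTable                
           ┠──────────────────────────
           ┃Email           │Score│Dat
           ┃────────────────┼─────┼───
           ┃bob2@mail.com   │57.4 │202
           ┃dave72@mail.com │52.6 │202
━━━━━━━━━━━┃grace42@mail.com│26.7 │202
           ┃grace52@mail.com│23.5 │202
───────────┃bob26@mail.com  │53.1 │202
           ┃frank98@mail.com│4.0  │202
─┬───┐     ┃alice31@mail.com│67.8 │202
 │ ÷ │     ┃>rank45@mail.com│69.5 │202
─┼───┤     ┃grace62@mail.com│51.2 │202
 │ × │     ┗━━━━━━━━━━━━━━━━━━━━━━━━━━
─┼───┤                   ┃     ┃      
 │ - │                   ┃     ┗━━━━━━
─┼───┤                   ┃            


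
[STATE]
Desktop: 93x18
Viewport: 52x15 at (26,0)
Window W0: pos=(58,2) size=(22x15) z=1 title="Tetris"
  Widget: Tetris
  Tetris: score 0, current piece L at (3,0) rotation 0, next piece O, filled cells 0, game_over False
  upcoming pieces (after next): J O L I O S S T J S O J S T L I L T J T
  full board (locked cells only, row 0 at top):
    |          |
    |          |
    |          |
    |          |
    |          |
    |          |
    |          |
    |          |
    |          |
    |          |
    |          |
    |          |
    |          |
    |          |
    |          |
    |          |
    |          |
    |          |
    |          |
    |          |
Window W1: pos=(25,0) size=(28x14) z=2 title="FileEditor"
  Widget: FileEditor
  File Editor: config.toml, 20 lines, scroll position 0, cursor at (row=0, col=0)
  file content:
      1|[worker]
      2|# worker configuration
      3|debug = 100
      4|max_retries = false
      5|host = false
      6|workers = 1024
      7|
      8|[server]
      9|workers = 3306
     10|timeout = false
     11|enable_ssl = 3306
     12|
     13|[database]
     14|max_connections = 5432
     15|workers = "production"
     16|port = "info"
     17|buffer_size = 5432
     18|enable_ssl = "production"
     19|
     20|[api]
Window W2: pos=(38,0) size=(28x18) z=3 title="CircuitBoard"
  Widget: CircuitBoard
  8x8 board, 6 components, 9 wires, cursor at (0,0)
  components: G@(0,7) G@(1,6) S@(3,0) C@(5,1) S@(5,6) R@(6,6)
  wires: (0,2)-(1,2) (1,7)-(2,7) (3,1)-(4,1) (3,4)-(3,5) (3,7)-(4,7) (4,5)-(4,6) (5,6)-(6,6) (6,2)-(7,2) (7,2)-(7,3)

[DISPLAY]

━━━━━━━━━━━━┏━━━━━━━━━━━━━━━━━━━━━━━━━━┓            
 FileEditor ┃ CircuitBoard             ┃            
────────────┠──────────────────────────┨━━━━━━━━━━━━
█worker]    ┃   0 1 2 3 4 5 6 7        ┃            
# worker con┃0  [.]      ·             ┃────────────
debug = 100 ┃            │             ┃   │Next:   
max_retries ┃1           ·             ┃   │▓▓      
host = false┃                          ┃   │▓▓      
workers = 10┃2                         ┃   │        
            ┃                          ┃   │        
[server]    ┃3   S   ·           · ─ · ┃   │        
workers = 33┃        │                 ┃   │Score:  
timeout = fa┃4       ·               · ┃   │0       
━━━━━━━━━━━━┃                          ┃   │        
            ┃5       C                 ┃   │        


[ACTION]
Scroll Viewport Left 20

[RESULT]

                   ┏━━━━━━━━━━━━┏━━━━━━━━━━━━━━━━━━━
                   ┃ FileEditor ┃ CircuitBoard      
                   ┠────────────┠───────────────────
                   ┃█worker]    ┃   0 1 2 3 4 5 6 7 
                   ┃# worker con┃0  [.]      ·      
                   ┃debug = 100 ┃            │      
                   ┃max_retries ┃1           ·      
                   ┃host = false┃                   
                   ┃workers = 10┃2                  
                   ┃            ┃                   
                   ┃[server]    ┃3   S   ·          
                   ┃workers = 33┃        │          
                   ┃timeout = fa┃4       ·          
                   ┗━━━━━━━━━━━━┃                   
                                ┃5       C          


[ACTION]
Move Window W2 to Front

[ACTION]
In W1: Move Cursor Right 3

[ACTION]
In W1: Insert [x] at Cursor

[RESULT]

                   ┏━━━━━━━━━━━━┏━━━━━━━━━━━━━━━━━━━
                   ┃ FileEditor ┃ CircuitBoard      
                   ┠────────────┠───────────────────
                   ┃[wox█ker]   ┃   0 1 2 3 4 5 6 7 
                   ┃# worker con┃0  [.]      ·      
                   ┃debug = 100 ┃            │      
                   ┃max_retries ┃1           ·      
                   ┃host = false┃                   
                   ┃workers = 10┃2                  
                   ┃            ┃                   
                   ┃[server]    ┃3   S   ·          
                   ┃workers = 33┃        │          
                   ┃timeout = fa┃4       ·          
                   ┗━━━━━━━━━━━━┃                   
                                ┃5       C          


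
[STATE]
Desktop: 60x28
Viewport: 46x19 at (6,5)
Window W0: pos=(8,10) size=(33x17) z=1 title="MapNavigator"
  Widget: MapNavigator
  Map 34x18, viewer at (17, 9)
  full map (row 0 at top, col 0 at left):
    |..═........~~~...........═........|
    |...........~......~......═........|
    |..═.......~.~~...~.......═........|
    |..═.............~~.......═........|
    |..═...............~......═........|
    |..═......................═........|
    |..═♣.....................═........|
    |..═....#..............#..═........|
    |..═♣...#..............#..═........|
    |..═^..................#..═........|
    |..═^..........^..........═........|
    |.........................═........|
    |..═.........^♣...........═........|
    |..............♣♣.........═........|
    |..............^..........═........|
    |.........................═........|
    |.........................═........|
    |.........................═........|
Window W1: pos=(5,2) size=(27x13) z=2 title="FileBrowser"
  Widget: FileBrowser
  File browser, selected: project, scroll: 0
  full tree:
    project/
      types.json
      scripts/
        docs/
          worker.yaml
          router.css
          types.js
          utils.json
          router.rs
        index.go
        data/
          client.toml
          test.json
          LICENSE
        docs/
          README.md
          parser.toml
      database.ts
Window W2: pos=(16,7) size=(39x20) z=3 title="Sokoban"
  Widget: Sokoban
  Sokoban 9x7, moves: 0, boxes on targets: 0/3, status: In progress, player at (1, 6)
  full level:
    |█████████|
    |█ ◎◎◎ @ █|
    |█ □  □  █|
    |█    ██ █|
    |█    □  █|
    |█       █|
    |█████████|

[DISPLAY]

> [-] project/           ┃                    
    types.json           ┃                    
    [+] sc┏━━━━━━━━━━━━━━━━━━━━━━━━━━━━━━━━━━━
    databa┃ Sokoban                           
          ┠───────────────────────────────────
          ┃█████████                          
          ┃█ ◎◎◎ @ █                          
          ┃█ □  □  █                          
          ┃█    ██ █                          
━━━━━━━━━━┃█    □  █                          
  ┃═......┃█       █                          
  ┃═♣.....┃█████████                          
  ┃═....#.┃Moves: 0  0/3                      
  ┃═♣...#.┃                                   
  ┃═^.....┃                                   
  ┃═^.....┃                                   
  ┃.......┃                                   
  ┃═......┃                                   
  ┃.......┃                                   


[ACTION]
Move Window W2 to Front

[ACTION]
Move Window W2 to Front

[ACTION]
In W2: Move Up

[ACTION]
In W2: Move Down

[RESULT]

> [-] project/           ┃                    
    types.json           ┃                    
    [+] sc┏━━━━━━━━━━━━━━━━━━━━━━━━━━━━━━━━━━━
    databa┃ Sokoban                           
          ┠───────────────────────────────────
          ┃█████████                          
          ┃█ ◎◎◎   █                          
          ┃█ □  □@ █                          
          ┃█    ██ █                          
━━━━━━━━━━┃█    □  █                          
  ┃═......┃█       █                          
  ┃═♣.....┃█████████                          
  ┃═....#.┃Moves: 1  0/3                      
  ┃═♣...#.┃                                   
  ┃═^.....┃                                   
  ┃═^.....┃                                   
  ┃.......┃                                   
  ┃═......┃                                   
  ┃.......┃                                   


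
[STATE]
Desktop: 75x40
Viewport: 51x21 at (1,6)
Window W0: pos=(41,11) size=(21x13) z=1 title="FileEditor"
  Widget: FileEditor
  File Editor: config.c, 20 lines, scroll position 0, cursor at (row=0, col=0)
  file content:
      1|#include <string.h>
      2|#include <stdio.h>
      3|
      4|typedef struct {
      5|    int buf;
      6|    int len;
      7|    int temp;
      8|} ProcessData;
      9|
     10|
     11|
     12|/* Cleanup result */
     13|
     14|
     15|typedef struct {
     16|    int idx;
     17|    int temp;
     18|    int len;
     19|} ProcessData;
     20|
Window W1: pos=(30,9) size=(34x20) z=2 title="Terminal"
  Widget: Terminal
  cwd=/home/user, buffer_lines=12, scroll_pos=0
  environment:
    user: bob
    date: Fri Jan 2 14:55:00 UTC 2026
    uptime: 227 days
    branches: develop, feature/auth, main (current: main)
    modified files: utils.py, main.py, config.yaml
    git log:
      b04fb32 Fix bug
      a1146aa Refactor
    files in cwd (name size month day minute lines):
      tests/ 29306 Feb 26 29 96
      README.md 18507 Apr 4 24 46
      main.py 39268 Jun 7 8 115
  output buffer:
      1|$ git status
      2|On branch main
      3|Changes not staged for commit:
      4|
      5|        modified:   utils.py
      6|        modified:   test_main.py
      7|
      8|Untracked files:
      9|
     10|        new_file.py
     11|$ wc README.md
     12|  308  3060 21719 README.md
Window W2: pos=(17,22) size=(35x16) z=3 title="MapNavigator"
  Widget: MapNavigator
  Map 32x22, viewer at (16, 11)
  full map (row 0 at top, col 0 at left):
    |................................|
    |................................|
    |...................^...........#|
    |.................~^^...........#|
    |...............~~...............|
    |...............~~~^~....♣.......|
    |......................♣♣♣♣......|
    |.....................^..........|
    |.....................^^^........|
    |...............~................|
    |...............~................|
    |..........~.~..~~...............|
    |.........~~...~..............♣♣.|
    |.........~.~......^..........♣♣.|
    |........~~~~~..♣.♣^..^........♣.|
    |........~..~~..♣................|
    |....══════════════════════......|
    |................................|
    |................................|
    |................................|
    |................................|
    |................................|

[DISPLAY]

                                                   
                                                   
                                                   
                             ┏━━━━━━━━━━━━━━━━━━━━━
                             ┃ Terminal            
                             ┠─────────────────────
                             ┃$ git status         
                             ┃On branch main       
                             ┃Changes not staged fo
                             ┃                     
                             ┃        modified:   u
                             ┃        modified:   t
                             ┃                     
                             ┃Untracked files:     
                             ┃                     
                             ┃        new_file.py  
                ┏━━━━━━━━━━━━━━━━━━━━━━━━━━━━━━━━━┓
                ┃ MapNavigator                    ┃
                ┠─────────────────────────────────┨
                ┃...............~~~^~....♣....... ┃
                ┃......................♣♣♣♣...... ┃


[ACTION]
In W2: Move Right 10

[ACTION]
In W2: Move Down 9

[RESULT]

                                                   
                                                   
                                                   
                             ┏━━━━━━━━━━━━━━━━━━━━━
                             ┃ Terminal            
                             ┠─────────────────────
                             ┃$ git status         
                             ┃On branch main       
                             ┃Changes not staged fo
                             ┃                     
                             ┃        modified:   u
                             ┃        modified:   t
                             ┃                     
                             ┃Untracked files:     
                             ┃                     
                             ┃        new_file.py  
                ┏━━━━━━━━━━━━━━━━━━━━━━━━━━━━━━━━━┓
                ┃ MapNavigator                    ┃
                ┠─────────────────────────────────┨
                ┃~~~..♣.♣^..^........♣.           ┃
                ┃.~~..♣................           ┃


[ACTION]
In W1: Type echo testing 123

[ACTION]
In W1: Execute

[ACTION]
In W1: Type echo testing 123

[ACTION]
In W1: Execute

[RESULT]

                                                   
                                                   
                                                   
                             ┏━━━━━━━━━━━━━━━━━━━━━
                             ┃ Terminal            
                             ┠─────────────────────
                             ┃On branch main       
                             ┃Changes not staged fo
                             ┃                     
                             ┃        modified:   u
                             ┃        modified:   t
                             ┃                     
                             ┃Untracked files:     
                             ┃                     
                             ┃        new_file.py  
                             ┃$ wc README.md       
                ┏━━━━━━━━━━━━━━━━━━━━━━━━━━━━━━━━━┓
                ┃ MapNavigator                    ┃
                ┠─────────────────────────────────┨
                ┃~~~..♣.♣^..^........♣.           ┃
                ┃.~~..♣................           ┃


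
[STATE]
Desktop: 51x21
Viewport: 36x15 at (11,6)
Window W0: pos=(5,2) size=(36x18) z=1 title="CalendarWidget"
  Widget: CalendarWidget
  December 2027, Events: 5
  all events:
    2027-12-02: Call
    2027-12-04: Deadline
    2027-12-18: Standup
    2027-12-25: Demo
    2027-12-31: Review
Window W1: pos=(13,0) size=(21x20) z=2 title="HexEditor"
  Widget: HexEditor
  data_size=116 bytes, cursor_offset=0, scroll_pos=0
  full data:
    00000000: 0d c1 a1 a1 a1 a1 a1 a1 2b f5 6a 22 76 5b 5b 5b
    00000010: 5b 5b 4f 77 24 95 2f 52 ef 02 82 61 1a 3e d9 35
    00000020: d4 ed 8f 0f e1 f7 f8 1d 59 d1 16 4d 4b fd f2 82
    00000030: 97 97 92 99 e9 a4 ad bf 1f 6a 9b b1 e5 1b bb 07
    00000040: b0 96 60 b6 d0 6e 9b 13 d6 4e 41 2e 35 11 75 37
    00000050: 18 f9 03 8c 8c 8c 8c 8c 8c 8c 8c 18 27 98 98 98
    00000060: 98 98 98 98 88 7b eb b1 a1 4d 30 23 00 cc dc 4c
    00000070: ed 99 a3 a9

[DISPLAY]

 W┃00000030  97 97 92 ┃      ┃      
  ┃00000040  b0 96 60 ┃      ┃      
  ┃00000050  18 f9 03 ┃      ┃      
 1┃00000060  98 98 98 ┃      ┃      
 2┃00000070  ed 99 a3 ┃      ┃      
 2┃                   ┃      ┃      
  ┃                   ┃      ┃      
  ┃                   ┃      ┃      
  ┃                   ┃      ┃      
  ┃                   ┃      ┃      
  ┃                   ┃      ┃      
  ┃                   ┃      ┃      
  ┃                   ┃      ┃      
━━┗━━━━━━━━━━━━━━━━━━━┛━━━━━━┛      
                                    


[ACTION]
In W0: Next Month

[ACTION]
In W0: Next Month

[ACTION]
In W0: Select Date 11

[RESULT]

 W┃00000030  97 97 92 ┃      ┃      
  ┃00000040  b0 96 60 ┃      ┃      
  ┃00000050  18 f9 03 ┃      ┃      
 1┃00000060  98 98 98 ┃      ┃      
 2┃00000070  ed 99 a3 ┃      ┃      
  ┃                   ┃      ┃      
  ┃                   ┃      ┃      
  ┃                   ┃      ┃      
  ┃                   ┃      ┃      
  ┃                   ┃      ┃      
  ┃                   ┃      ┃      
  ┃                   ┃      ┃      
  ┃                   ┃      ┃      
━━┗━━━━━━━━━━━━━━━━━━━┛━━━━━━┛      
                                    


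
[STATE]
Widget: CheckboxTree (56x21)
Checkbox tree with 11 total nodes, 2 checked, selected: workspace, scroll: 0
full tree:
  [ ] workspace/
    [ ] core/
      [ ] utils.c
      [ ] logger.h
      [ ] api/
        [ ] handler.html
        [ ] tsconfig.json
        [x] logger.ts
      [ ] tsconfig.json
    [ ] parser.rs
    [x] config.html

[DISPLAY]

>[-] workspace/                                         
   [-] core/                                            
     [ ] utils.c                                        
     [ ] logger.h                                       
     [-] api/                                           
       [ ] handler.html                                 
       [ ] tsconfig.json                                
       [x] logger.ts                                    
     [ ] tsconfig.json                                  
   [ ] parser.rs                                        
   [x] config.html                                      
                                                        
                                                        
                                                        
                                                        
                                                        
                                                        
                                                        
                                                        
                                                        
                                                        


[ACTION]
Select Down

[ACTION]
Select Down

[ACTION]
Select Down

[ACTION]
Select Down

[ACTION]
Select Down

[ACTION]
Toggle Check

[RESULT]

 [-] workspace/                                         
   [-] core/                                            
     [ ] utils.c                                        
     [ ] logger.h                                       
     [-] api/                                           
>      [x] handler.html                                 
       [ ] tsconfig.json                                
       [x] logger.ts                                    
     [ ] tsconfig.json                                  
   [ ] parser.rs                                        
   [x] config.html                                      
                                                        
                                                        
                                                        
                                                        
                                                        
                                                        
                                                        
                                                        
                                                        
                                                        


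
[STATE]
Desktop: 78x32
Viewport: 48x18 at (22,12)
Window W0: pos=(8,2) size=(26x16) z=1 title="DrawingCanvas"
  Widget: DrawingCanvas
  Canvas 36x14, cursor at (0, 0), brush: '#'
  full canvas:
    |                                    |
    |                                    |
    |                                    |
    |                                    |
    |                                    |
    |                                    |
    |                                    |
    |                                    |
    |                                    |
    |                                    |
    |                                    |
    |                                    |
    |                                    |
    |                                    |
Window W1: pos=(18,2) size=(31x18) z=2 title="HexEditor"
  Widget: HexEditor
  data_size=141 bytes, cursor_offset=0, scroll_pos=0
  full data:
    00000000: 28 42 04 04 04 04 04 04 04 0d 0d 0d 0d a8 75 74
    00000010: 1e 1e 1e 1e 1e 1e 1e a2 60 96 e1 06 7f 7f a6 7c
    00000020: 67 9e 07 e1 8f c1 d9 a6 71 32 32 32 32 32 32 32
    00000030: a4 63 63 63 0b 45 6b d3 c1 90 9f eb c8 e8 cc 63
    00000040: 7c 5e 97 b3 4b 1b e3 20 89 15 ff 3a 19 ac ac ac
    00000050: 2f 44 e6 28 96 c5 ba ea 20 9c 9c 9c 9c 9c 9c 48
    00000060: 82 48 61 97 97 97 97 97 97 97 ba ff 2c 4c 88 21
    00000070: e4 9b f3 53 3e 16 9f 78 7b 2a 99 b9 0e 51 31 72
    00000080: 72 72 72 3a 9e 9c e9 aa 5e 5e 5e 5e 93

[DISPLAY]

00070  e4 9b f3 53 3e 16 9┃                     
00080  72 72 72 3a 9e 9c e┃                     
                          ┃                     
                          ┃                     
                          ┃                     
                          ┃                     
                          ┃                     
━━━━━━━━━━━━━━━━━━━━━━━━━━┛                     
                                                
                                                
                                                
                                                
                                                
                                                
                                                
                                                
                                                
                                                


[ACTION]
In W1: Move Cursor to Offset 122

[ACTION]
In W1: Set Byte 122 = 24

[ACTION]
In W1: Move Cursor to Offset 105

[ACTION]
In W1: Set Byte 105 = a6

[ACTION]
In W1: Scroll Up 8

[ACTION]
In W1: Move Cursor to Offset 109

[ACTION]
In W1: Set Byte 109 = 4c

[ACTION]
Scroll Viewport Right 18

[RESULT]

4 9b f3 53 3e 16 9┃                             
2 72 72 3a 9e 9c e┃                             
                  ┃                             
                  ┃                             
                  ┃                             
                  ┃                             
                  ┃                             
━━━━━━━━━━━━━━━━━━┛                             
                                                
                                                
                                                
                                                
                                                
                                                
                                                
                                                
                                                
                                                
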